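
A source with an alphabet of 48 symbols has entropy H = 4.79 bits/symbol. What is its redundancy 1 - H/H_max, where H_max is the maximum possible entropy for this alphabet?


H_max = log2(K) = log2(48) = 5.585 bits/symbol. Redundancy = 1 - H/H_max = 1 - 4.79/5.585 = 1 - 0.8577 = 0.1423

0.1423


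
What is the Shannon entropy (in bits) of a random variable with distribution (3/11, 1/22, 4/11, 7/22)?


H = -sum(p_i * log2(p_i)). Terms: -(3/11)*log2(3/11) = 0.511219; -(1/22)*log2(1/22) = 0.202701; -(4/11)*log2(4/11) = 0.530702; -(7/22)*log2(7/22) = 0.525661. H = 0.511219 + 0.202701 + 0.530702 + 0.525661 = 1.7703

1.7703 bits


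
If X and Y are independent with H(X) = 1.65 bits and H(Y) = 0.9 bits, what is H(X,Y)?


For independent variables, H(X,Y) = H(X) + H(Y) = 1.65 + 0.9 = 2.55

2.55 bits


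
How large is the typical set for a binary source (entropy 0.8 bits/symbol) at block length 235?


log2|A_typical| = nH = 235 * 0.8 = 188.0, so |A_typical| ~ 2^188.0 = 3.923e+56

3.923e+56


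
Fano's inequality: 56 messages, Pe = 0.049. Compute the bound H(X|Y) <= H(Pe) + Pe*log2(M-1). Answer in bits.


H(Pe) = -Pe*log2(Pe) - (1-Pe)*log2(1-Pe) = -0.049*log2(0.049) - 0.951*log2(0.951) = 0.213203 + 0.068931 = 0.2821. Pe*log2(M-1) = 0.049*log2(55) = 0.283287. Bound = H(Pe) + Pe*log2(M-1) = 0.213203 + 0.068931 + 0.283287 = 0.5654

0.5654 bits


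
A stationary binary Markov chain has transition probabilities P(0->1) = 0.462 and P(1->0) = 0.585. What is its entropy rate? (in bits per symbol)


Stationary distribution: pi_0 = p10/(p01+p10) = 0.5587, pi_1 = 0.4413. Entropy rate H' = pi_0*H(p01) + pi_1*H(p10) = 0.5587*0.9958 + 0.4413*0.9791 = 0.9884

0.9884 bits/symbol


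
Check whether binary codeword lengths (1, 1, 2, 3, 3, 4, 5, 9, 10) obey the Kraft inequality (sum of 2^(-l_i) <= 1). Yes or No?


Kraft sum = sum(2^(-l_i)) = 1.5967, need <= 1. Result: violated (a binary prefix-free code with these lengths cannot exist)

No


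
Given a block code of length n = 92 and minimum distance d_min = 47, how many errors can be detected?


Detection capability = d_min - 1 = 47 - 1 = 46

46 errors


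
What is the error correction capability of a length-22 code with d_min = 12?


Correction capability = floor((d-1)/2) = floor((12-1)/2) = 5

5 errors


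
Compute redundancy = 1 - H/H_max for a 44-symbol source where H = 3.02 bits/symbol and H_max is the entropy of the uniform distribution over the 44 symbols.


H_max = log2(K) = log2(44) = 5.4594 bits/symbol. Redundancy = 1 - H/H_max = 1 - 3.02/5.4594 = 1 - 0.5532 = 0.4468

0.4468


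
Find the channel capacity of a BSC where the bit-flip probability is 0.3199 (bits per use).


H(p) = -p*log2(p) - (1-p)*log2(1-p) = -0.3199*log2(0.3199) - 0.6801*log2(0.6801) = 0.526014 + 0.378259 = 0.9043. C = 1 - H(p) = 1 - 0.9043 = 0.0957

0.0957 bits


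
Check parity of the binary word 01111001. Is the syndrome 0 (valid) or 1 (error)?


Syndrome = XOR of all bits = 0 XOR 1 XOR 1 XOR 1 XOR 1 XOR 0 XOR 0 XOR 1 = 1

1


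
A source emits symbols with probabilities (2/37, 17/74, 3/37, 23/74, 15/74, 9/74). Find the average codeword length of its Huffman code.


Huffman construction (repeatedly merge the two least-probable nodes; each merge adds 1 bit to every symbol beneath it): 2/37 + 3/37 = 5/37; 9/74 + 5/37 = 19/74; 15/74 + 17/74 = 16/37; 19/74 + 23/74 = 21/37; 16/37 + 21/37 = 1. Resulting codeword lengths (in the order the probabilities were given): (4, 2, 4, 2, 2, 3). L_avg = sum(p_i * l_i) = 2/37*4 + 17/74*2 + 3/37*4 + 23/74*2 + 15/74*2 + 9/74*3 = 177/74 = 2.3919

2.3919 bits


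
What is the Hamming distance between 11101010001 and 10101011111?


Count differing positions: . ^ . . . . . ^ ^ ^ . = 4 differences

4


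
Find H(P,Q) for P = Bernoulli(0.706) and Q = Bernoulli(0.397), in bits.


H(P,Q) = -p*log2(q) - (1-p)*log2(1-q). -0.706*log2(0.397) = 0.940949; -0.294*log2(0.603) = 0.214552. H(P,Q) = 0.940949 + 0.214552 = 1.1555

1.1555 bits


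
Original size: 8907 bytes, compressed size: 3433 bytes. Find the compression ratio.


Ratio = original / compressed = 8907 / 3433 = 2.5945

2.5945


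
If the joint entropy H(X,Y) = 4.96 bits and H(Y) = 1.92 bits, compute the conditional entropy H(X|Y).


H(X|Y) = H(X,Y) - H(Y) = 4.96 - 1.92 = 3.04

3.04 bits


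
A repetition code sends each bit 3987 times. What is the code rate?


Rate = k/n = 1/3987

1/3987


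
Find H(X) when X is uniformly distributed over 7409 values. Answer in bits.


H = log2(n) = log2(7409) = 12.8551

12.8551 bits


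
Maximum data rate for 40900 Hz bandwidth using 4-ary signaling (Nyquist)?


Rate = 2 * B * log2(M) = 2 * 40900 * 2.0 = 163600.0

163600.0 bps


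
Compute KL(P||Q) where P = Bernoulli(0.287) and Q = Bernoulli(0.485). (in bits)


KL = p*log2(p/q) + (1-p)*log2((1-p)/(1-q)) = 0.287*log2(0.287/0.485) + 0.713*log2(0.713/0.515) = 0.1174

0.1174 bits


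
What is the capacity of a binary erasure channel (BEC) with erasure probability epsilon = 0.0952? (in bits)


C = 1 - epsilon = 1 - 0.0952 = 0.9048

0.9048 bits


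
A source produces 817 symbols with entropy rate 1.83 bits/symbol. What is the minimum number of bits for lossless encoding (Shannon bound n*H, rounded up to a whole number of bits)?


Minimum bits >= n * H = 817 * 1.83 = 1495.11, rounded up to a whole number of bits = 1496

1496 bits


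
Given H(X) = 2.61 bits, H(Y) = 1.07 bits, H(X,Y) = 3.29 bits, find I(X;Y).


I(X;Y) = H(X) + H(Y) - H(X,Y) = 2.61 + 1.07 - 3.29 = 0.39

0.39 bits


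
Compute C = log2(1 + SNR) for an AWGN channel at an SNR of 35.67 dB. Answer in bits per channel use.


SNR_linear = 10^(35.67/10) = 3689.776; C = log2(1 + SNR_linear) = log2(1 + 3689.776) = 11.8497

11.8497 bits/channel use


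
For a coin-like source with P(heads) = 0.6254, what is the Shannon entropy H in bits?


H = -p*log2(p) - (1-p)*log2(1-p). -0.6254*log2(0.6254) = 0.423489; -0.3746*log2(0.3746) = 0.530650. H = 0.423489 + 0.530650 = 0.9541

0.9541 bits


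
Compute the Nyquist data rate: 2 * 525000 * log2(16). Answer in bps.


Rate = 2 * B * log2(M) = 2 * 525000 * 4.0 = 4200000.0

4200000.0 bps


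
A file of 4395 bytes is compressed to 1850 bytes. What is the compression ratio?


Ratio = original / compressed = 4395 / 1850 = 2.3757

2.3757


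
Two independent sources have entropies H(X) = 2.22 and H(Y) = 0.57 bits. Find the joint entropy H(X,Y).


For independent variables, H(X,Y) = H(X) + H(Y) = 2.22 + 0.57 = 2.79

2.79 bits


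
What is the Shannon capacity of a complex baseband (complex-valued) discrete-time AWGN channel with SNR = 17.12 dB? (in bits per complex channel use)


SNR_linear = 10^(17.12/10) = 51.5229; C = log2(1 + SNR_linear) = log2(1 + 51.5229) = 5.7149

5.7149 bits/channel use


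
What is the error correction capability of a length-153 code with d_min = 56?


Correction capability = floor((d-1)/2) = floor((56-1)/2) = 27

27 errors


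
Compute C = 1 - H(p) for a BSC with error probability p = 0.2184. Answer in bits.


H(p) = -p*log2(p) - (1-p)*log2(1-p) = -0.2184*log2(0.2184) - 0.7816*log2(0.7816) = 0.479378 + 0.277857 = 0.7572. C = 1 - H(p) = 1 - 0.7572 = 0.2428

0.2428 bits


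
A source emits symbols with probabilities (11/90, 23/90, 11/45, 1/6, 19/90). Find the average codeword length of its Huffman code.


Huffman construction (repeatedly merge the two least-probable nodes; each merge adds 1 bit to every symbol beneath it): 11/90 + 1/6 = 13/45; 19/90 + 11/45 = 41/90; 23/90 + 13/45 = 49/90; 41/90 + 49/90 = 1. Resulting codeword lengths (in the order the probabilities were given): (3, 2, 2, 3, 2). L_avg = sum(p_i * l_i) = 11/90*3 + 23/90*2 + 11/45*2 + 1/6*3 + 19/90*2 = 103/45 = 2.2889

2.2889 bits


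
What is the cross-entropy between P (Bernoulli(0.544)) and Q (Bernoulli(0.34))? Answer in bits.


H(P,Q) = -p*log2(q) - (1-p)*log2(1-q). -0.544*log2(0.34) = 0.846678; -0.456*log2(0.66) = 0.273355. H(P,Q) = 0.846678 + 0.273355 = 1.12

1.12 bits


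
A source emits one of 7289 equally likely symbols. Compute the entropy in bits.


H = log2(n) = log2(7289) = 12.8315

12.8315 bits


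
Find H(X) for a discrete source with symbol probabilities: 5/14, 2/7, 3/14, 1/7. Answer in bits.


H = -sum(p_i * log2(p_i)). Terms: -(5/14)*log2(5/14) = 0.530510; -(2/7)*log2(2/7) = 0.516387; -(3/14)*log2(3/14) = 0.476227; -(1/7)*log2(1/7) = 0.401051. H = 0.530510 + 0.516387 + 0.476227 + 0.401051 = 1.9242

1.9242 bits


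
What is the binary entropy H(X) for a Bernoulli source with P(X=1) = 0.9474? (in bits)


H = -p*log2(p) - (1-p)*log2(1-p). -0.9474*log2(0.9474) = 0.073854; -0.0526*log2(0.0526) = 0.223487. H = 0.073854 + 0.223487 = 0.2973

0.2973 bits


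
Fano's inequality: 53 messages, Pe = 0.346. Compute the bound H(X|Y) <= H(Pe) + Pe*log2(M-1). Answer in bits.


H(Pe) = -Pe*log2(Pe) - (1-Pe)*log2(1-Pe) = -0.346*log2(0.346) - 0.654*log2(0.654) = 0.529780 + 0.400665 = 0.9304. Pe*log2(M-1) = 0.346*log2(52) = 1.972352. Bound = H(Pe) + Pe*log2(M-1) = 0.529780 + 0.400665 + 1.972352 = 2.9028

2.9028 bits


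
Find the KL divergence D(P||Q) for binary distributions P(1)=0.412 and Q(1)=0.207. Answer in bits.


KL = p*log2(p/q) + (1-p)*log2((1-p)/(1-q)) = 0.412*log2(0.412/0.207) + 0.588*log2(0.588/0.793) = 0.1554

0.1554 bits


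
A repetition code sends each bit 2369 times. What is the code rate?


Rate = k/n = 1/2369

1/2369


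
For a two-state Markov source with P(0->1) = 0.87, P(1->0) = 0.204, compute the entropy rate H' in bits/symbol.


Stationary distribution: pi_0 = p10/(p01+p10) = 0.1899, pi_1 = 0.8101. Entropy rate H' = pi_0*H(p01) + pi_1*H(p10) = 0.1899*0.5574 + 0.8101*0.7299 = 0.6971

0.6971 bits/symbol


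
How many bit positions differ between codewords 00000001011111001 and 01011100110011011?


Count differing positions: . ^ . ^ ^ ^ . ^ ^ . ^ ^ . . . ^ . = 9 differences

9


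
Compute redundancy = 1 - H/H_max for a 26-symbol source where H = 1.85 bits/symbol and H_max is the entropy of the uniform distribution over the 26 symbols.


H_max = log2(K) = log2(26) = 4.7004 bits/symbol. Redundancy = 1 - H/H_max = 1 - 1.85/4.7004 = 1 - 0.3936 = 0.6064

0.6064


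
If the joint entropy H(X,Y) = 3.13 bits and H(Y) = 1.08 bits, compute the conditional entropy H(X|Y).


H(X|Y) = H(X,Y) - H(Y) = 3.13 - 1.08 = 2.05

2.05 bits


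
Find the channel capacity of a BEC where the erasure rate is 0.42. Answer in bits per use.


C = 1 - epsilon = 1 - 0.42 = 0.58

0.58 bits


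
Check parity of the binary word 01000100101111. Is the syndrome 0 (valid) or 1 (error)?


Syndrome = XOR of all bits = 0 XOR 1 XOR 0 XOR 0 XOR 0 XOR 1 XOR 0 XOR 0 XOR 1 XOR 0 XOR 1 XOR 1 XOR 1 XOR 1 = 1

1


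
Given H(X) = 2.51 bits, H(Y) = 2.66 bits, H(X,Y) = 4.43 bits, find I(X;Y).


I(X;Y) = H(X) + H(Y) - H(X,Y) = 2.51 + 2.66 - 4.43 = 0.74

0.74 bits


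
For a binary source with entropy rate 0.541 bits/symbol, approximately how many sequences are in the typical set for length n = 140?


log2|A_typical| = nH = 140 * 0.541 = 75.74, so |A_typical| ~ 2^75.74 = 6.310e+22

6.310e+22


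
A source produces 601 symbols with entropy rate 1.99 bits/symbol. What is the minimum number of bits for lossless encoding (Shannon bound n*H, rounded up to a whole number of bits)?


Minimum bits >= n * H = 601 * 1.99 = 1195.99, rounded up to a whole number of bits = 1196

1196 bits


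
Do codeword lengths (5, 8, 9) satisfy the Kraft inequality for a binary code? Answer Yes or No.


Kraft sum = sum(2^(-l_i)) = 0.0371, need <= 1. Result: satisfied (a binary prefix-free code with these lengths exists)

Yes


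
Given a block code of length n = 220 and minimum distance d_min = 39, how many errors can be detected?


Detection capability = d_min - 1 = 39 - 1 = 38

38 errors


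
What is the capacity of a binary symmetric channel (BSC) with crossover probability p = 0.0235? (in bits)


H(p) = -p*log2(p) - (1-p)*log2(1-p) = -0.0235*log2(0.0235) - 0.9765*log2(0.9765) = 0.127163 + 0.033502 = 0.1607. C = 1 - H(p) = 1 - 0.1607 = 0.8393

0.8393 bits


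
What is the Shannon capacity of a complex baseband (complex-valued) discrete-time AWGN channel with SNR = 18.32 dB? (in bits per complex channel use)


SNR_linear = 10^(18.32/10) = 67.9204; C = log2(1 + SNR_linear) = log2(1 + 67.9204) = 6.1069

6.1069 bits/channel use


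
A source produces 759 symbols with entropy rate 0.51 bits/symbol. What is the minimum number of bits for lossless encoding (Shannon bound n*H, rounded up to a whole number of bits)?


Minimum bits >= n * H = 759 * 0.51 = 387.09, rounded up to a whole number of bits = 388

388 bits


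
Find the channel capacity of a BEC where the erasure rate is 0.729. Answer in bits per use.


C = 1 - epsilon = 1 - 0.729 = 0.271

0.271 bits


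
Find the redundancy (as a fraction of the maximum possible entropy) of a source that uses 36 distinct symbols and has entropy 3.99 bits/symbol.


H_max = log2(K) = log2(36) = 5.1699 bits/symbol. Redundancy = 1 - H/H_max = 1 - 3.99/5.1699 = 1 - 0.7718 = 0.2282

0.2282


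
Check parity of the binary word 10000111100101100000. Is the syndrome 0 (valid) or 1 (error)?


Syndrome = XOR of all bits = 1 XOR 0 XOR 0 XOR 0 XOR 0 XOR 1 XOR 1 XOR 1 XOR 1 XOR 0 XOR 0 XOR 1 XOR 0 XOR 1 XOR 1 XOR 0 XOR 0 XOR 0 XOR 0 XOR 0 = 0

0


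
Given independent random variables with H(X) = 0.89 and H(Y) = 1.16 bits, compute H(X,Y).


For independent variables, H(X,Y) = H(X) + H(Y) = 0.89 + 1.16 = 2.05

2.05 bits


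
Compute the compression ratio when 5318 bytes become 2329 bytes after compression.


Ratio = original / compressed = 5318 / 2329 = 2.2834

2.2834


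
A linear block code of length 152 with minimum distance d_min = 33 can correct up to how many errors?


Correction capability = floor((d-1)/2) = floor((33-1)/2) = 16

16 errors


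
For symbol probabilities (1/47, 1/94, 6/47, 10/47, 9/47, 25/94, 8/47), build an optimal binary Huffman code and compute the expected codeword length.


Huffman construction (repeatedly merge the two least-probable nodes; each merge adds 1 bit to every symbol beneath it): 1/94 + 1/47 = 3/94; 3/94 + 6/47 = 15/94; 15/94 + 8/47 = 31/94; 9/47 + 10/47 = 19/47; 25/94 + 31/94 = 28/47; 19/47 + 28/47 = 1. Resulting codeword lengths (in the order the probabilities were given): (5, 5, 4, 2, 2, 2, 3). L_avg = sum(p_i * l_i) = 1/47*5 + 1/94*5 + 6/47*4 + 10/47*2 + 9/47*2 + 25/94*2 + 8/47*3 = 237/94 = 2.5213

2.5213 bits


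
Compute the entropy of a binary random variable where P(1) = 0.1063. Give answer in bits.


H = -p*log2(p) - (1-p)*log2(1-p). -0.1063*log2(0.1063) = 0.343752; -0.8937*log2(0.8937) = 0.144902. H = 0.343752 + 0.144902 = 0.4887

0.4887 bits


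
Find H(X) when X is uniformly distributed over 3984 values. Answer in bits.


H = log2(n) = log2(3984) = 11.96

11.96 bits


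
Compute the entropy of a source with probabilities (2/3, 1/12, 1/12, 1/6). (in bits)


H = -sum(p_i * log2(p_i)). Terms: -(2/3)*log2(2/3) = 0.389975; -(1/12)*log2(1/12) = 0.298747; -(1/12)*log2(1/12) = 0.298747; -(1/6)*log2(1/6) = 0.430827. H = 0.389975 + 0.298747 + 0.298747 + 0.430827 = 1.4183

1.4183 bits


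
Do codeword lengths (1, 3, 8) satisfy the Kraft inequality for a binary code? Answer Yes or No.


Kraft sum = sum(2^(-l_i)) = 0.6289, need <= 1. Result: satisfied (a binary prefix-free code with these lengths exists)

Yes


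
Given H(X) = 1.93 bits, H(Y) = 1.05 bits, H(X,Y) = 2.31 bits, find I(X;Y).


I(X;Y) = H(X) + H(Y) - H(X,Y) = 1.93 + 1.05 - 2.31 = 0.67

0.67 bits


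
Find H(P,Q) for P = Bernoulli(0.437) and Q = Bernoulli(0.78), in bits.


H(P,Q) = -p*log2(q) - (1-p)*log2(1-q). -0.437*log2(0.78) = 0.156644; -0.563*log2(0.22) = 1.229831. H(P,Q) = 0.156644 + 1.229831 = 1.3865

1.3865 bits


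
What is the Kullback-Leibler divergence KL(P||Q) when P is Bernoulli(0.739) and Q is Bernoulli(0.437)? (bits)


KL = p*log2(p/q) + (1-p)*log2((1-p)/(1-q)) = 0.739*log2(0.739/0.437) + 0.261*log2(0.261/0.563) = 0.2706

0.2706 bits


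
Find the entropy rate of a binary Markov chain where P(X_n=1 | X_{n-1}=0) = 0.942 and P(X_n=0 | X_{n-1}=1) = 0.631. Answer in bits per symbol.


Stationary distribution: pi_0 = p10/(p01+p10) = 0.4011, pi_1 = 0.5989. Entropy rate H' = pi_0*H(p01) + pi_1*H(p10) = 0.4011*0.3195 + 0.5989*0.9499 = 0.697

0.697 bits/symbol


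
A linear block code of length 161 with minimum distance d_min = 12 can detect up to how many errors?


Detection capability = d_min - 1 = 12 - 1 = 11

11 errors


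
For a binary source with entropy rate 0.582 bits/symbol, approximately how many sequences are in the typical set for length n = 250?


log2|A_typical| = nH = 250 * 0.582 = 145.5, so |A_typical| ~ 2^145.5 = 6.308e+43

6.308e+43


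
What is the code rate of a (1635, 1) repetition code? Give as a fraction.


Rate = k/n = 1/1635

1/1635


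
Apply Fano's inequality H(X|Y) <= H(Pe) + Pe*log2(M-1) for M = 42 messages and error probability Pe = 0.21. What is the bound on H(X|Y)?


H(Pe) = -Pe*log2(Pe) - (1-Pe)*log2(1-Pe) = -0.21*log2(0.21) - 0.79*log2(0.79) = 0.472823 + 0.268660 = 0.7415. Pe*log2(M-1) = 0.21*log2(41) = 1.125086. Bound = H(Pe) + Pe*log2(M-1) = 0.472823 + 0.268660 + 1.125086 = 1.8666

1.8666 bits


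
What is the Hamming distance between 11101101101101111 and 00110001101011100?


Count differing positions: ^ ^ . ^ ^ ^ . . . . . ^ ^ . . ^ ^ = 9 differences

9


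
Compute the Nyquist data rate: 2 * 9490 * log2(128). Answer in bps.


Rate = 2 * B * log2(M) = 2 * 9490 * 7.0 = 132860.0

132860.0 bps


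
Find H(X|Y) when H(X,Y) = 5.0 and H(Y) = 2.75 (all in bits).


H(X|Y) = H(X,Y) - H(Y) = 5.0 - 2.75 = 2.25

2.25 bits


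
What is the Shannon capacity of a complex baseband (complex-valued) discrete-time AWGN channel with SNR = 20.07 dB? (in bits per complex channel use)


SNR_linear = 10^(20.07/10) = 101.6249; C = log2(1 + SNR_linear) = log2(1 + 101.6249) = 6.6812

6.6812 bits/channel use


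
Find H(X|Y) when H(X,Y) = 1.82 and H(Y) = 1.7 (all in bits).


H(X|Y) = H(X,Y) - H(Y) = 1.82 - 1.7 = 0.12

0.12 bits


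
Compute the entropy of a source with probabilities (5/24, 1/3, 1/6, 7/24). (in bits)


H = -sum(p_i * log2(p_i)). Terms: -(5/24)*log2(5/24) = 0.471466; -(1/3)*log2(1/3) = 0.528321; -(1/6)*log2(1/6) = 0.430827; -(7/24)*log2(7/24) = 0.518469. H = 0.471466 + 0.528321 + 0.430827 + 0.518469 = 1.9491

1.9491 bits


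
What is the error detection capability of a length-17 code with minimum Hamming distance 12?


Detection capability = d_min - 1 = 12 - 1 = 11

11 errors


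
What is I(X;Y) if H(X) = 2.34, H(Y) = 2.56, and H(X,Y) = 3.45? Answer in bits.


I(X;Y) = H(X) + H(Y) - H(X,Y) = 2.34 + 2.56 - 3.45 = 1.45

1.45 bits


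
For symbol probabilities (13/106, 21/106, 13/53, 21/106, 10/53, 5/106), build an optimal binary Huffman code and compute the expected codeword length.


Huffman construction (repeatedly merge the two least-probable nodes; each merge adds 1 bit to every symbol beneath it): 5/106 + 13/106 = 9/53; 9/53 + 10/53 = 19/53; 21/106 + 21/106 = 21/53; 13/53 + 19/53 = 32/53; 21/53 + 32/53 = 1. Resulting codeword lengths (in the order the probabilities were given): (4, 2, 2, 2, 3, 4). L_avg = sum(p_i * l_i) = 13/106*4 + 21/106*2 + 13/53*2 + 21/106*2 + 10/53*3 + 5/106*4 = 134/53 = 2.5283

2.5283 bits


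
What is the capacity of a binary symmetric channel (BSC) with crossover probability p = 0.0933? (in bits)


H(p) = -p*log2(p) - (1-p)*log2(1-p) = -0.0933*log2(0.0933) - 0.9067*log2(0.9067) = 0.319271 + 0.128119 = 0.4474. C = 1 - H(p) = 1 - 0.4474 = 0.5526

0.5526 bits


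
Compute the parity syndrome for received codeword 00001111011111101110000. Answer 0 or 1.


Syndrome = XOR of all bits = 0 XOR 0 XOR 0 XOR 0 XOR 1 XOR 1 XOR 1 XOR 1 XOR 0 XOR 1 XOR 1 XOR 1 XOR 1 XOR 1 XOR 1 XOR 0 XOR 1 XOR 1 XOR 1 XOR 0 XOR 0 XOR 0 XOR 0 = 1

1


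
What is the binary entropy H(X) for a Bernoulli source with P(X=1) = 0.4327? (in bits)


H = -p*log2(p) - (1-p)*log2(1-p). -0.4327*log2(0.4327) = 0.522944; -0.5673*log2(0.5673) = 0.463947. H = 0.522944 + 0.463947 = 0.9869

0.9869 bits


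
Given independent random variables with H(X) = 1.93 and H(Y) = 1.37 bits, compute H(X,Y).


For independent variables, H(X,Y) = H(X) + H(Y) = 1.93 + 1.37 = 3.3

3.3 bits


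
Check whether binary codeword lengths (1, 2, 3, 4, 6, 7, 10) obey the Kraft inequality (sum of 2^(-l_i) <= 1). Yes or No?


Kraft sum = sum(2^(-l_i)) = 0.9619, need <= 1. Result: satisfied (a binary prefix-free code with these lengths exists)

Yes


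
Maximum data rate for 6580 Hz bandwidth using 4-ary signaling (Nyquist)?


Rate = 2 * B * log2(M) = 2 * 6580 * 2.0 = 26320.0

26320.0 bps


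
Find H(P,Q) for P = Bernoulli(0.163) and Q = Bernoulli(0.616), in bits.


H(P,Q) = -p*log2(q) - (1-p)*log2(1-q). -0.163*log2(0.616) = 0.113937; -0.837*log2(0.384) = 1.155748. H(P,Q) = 0.113937 + 1.155748 = 1.2697

1.2697 bits


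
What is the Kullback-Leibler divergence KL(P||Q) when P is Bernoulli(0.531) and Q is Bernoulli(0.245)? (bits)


KL = p*log2(p/q) + (1-p)*log2((1-p)/(1-q)) = 0.531*log2(0.531/0.245) + 0.469*log2(0.469/0.755) = 0.2704

0.2704 bits


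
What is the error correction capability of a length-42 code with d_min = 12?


Correction capability = floor((d-1)/2) = floor((12-1)/2) = 5

5 errors


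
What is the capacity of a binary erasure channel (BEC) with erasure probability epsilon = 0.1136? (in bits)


C = 1 - epsilon = 1 - 0.1136 = 0.8864

0.8864 bits


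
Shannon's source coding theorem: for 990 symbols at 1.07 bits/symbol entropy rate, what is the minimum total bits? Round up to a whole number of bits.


Minimum bits >= n * H = 990 * 1.07 = 1059.3, rounded up to a whole number of bits = 1060

1060 bits


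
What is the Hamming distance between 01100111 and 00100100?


Count differing positions: . ^ . . . . ^ ^ = 3 differences

3


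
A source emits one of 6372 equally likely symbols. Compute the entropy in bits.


H = log2(n) = log2(6372) = 12.6375

12.6375 bits


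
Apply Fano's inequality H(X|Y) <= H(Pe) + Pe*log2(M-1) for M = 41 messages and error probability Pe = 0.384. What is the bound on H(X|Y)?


H(Pe) = -Pe*log2(Pe) - (1-Pe)*log2(1-Pe) = -0.384*log2(0.384) - 0.616*log2(0.616) = 0.530236 + 0.430583 = 0.9608. Pe*log2(M-1) = 0.384*log2(40) = 2.043620. Bound = H(Pe) + Pe*log2(M-1) = 0.530236 + 0.430583 + 2.043620 = 3.0044

3.0044 bits


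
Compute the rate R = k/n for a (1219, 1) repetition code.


Rate = k/n = 1/1219

1/1219


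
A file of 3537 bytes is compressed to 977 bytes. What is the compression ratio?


Ratio = original / compressed = 3537 / 977 = 3.6203

3.6203


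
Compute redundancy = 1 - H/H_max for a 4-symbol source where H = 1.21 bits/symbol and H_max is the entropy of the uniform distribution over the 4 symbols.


H_max = log2(K) = log2(4) = 2.0 bits/symbol. Redundancy = 1 - H/H_max = 1 - 1.21/2.0 = 1 - 0.605 = 0.395

0.395


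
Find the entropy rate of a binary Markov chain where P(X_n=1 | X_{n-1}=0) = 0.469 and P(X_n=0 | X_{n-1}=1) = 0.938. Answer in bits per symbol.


Stationary distribution: pi_0 = p10/(p01+p10) = 0.6667, pi_1 = 0.3333. Entropy rate H' = pi_0*H(p01) + pi_1*H(p10) = 0.6667*0.9972 + 0.3333*0.3353 = 0.7766

0.7766 bits/symbol


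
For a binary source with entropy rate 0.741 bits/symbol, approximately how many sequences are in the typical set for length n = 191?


log2|A_typical| = nH = 191 * 0.741 = 141.531, so |A_typical| ~ 2^141.531 = 4.028e+42

4.028e+42


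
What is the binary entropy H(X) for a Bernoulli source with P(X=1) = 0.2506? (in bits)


H = -p*log2(p) - (1-p)*log2(1-p). -0.2506*log2(0.2506) = 0.500333; -0.7494*log2(0.7494) = 0.311894. H = 0.500333 + 0.311894 = 0.8122

0.8122 bits


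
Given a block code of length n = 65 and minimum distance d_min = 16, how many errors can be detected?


Detection capability = d_min - 1 = 16 - 1 = 15

15 errors


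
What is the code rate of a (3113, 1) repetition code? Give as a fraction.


Rate = k/n = 1/3113

1/3113


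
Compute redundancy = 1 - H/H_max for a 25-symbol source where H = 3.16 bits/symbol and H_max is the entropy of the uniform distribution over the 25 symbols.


H_max = log2(K) = log2(25) = 4.6439 bits/symbol. Redundancy = 1 - H/H_max = 1 - 3.16/4.6439 = 1 - 0.6805 = 0.3195

0.3195


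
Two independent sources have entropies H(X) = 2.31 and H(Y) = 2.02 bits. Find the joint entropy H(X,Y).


For independent variables, H(X,Y) = H(X) + H(Y) = 2.31 + 2.02 = 4.33

4.33 bits


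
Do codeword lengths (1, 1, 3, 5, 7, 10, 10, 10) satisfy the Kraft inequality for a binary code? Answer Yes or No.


Kraft sum = sum(2^(-l_i)) = 1.167, need <= 1. Result: violated (a binary prefix-free code with these lengths cannot exist)

No


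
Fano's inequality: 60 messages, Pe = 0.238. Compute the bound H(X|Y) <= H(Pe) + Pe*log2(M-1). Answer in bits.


H(Pe) = -Pe*log2(Pe) - (1-Pe)*log2(1-Pe) = -0.238*log2(0.238) - 0.762*log2(0.762) = 0.492890 + 0.298808 = 0.7917. Pe*log2(M-1) = 0.238*log2(59) = 1.400069. Bound = H(Pe) + Pe*log2(M-1) = 0.492890 + 0.298808 + 1.400069 = 2.1918

2.1918 bits


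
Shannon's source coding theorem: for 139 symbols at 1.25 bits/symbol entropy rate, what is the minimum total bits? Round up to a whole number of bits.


Minimum bits >= n * H = 139 * 1.25 = 173.75, rounded up to a whole number of bits = 174

174 bits


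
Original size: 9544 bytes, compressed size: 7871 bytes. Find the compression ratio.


Ratio = original / compressed = 9544 / 7871 = 1.2126

1.2126


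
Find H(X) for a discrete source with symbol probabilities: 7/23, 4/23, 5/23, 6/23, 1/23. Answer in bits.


H = -sum(p_i * log2(p_i)). Terms: -(7/23)*log2(7/23) = 0.522324; -(4/23)*log2(4/23) = 0.438880; -(5/23)*log2(5/23) = 0.478616; -(6/23)*log2(6/23) = 0.505722; -(1/23)*log2(1/23) = 0.196677. H = 0.522324 + 0.438880 + 0.478616 + 0.505722 + 0.196677 = 2.1422

2.1422 bits


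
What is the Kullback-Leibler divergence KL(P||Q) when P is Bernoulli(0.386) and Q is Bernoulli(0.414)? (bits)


KL = p*log2(p/q) + (1-p)*log2((1-p)/(1-q)) = 0.386*log2(0.386/0.414) + 0.614*log2(0.614/0.586) = 0.0023

0.0023 bits


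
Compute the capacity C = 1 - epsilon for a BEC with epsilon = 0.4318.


C = 1 - epsilon = 1 - 0.4318 = 0.5682

0.5682 bits


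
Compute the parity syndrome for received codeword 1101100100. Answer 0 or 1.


Syndrome = XOR of all bits = 1 XOR 1 XOR 0 XOR 1 XOR 1 XOR 0 XOR 0 XOR 1 XOR 0 XOR 0 = 1

1


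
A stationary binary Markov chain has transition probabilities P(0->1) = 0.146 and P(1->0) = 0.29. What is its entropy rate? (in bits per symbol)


Stationary distribution: pi_0 = p10/(p01+p10) = 0.6651, pi_1 = 0.3349. Entropy rate H' = pi_0*H(p01) + pi_1*H(p10) = 0.6651*0.5997 + 0.3349*0.8687 = 0.6898

0.6898 bits/symbol


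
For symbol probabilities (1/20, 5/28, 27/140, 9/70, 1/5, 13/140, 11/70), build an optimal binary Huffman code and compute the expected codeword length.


Huffman construction (repeatedly merge the two least-probable nodes; each merge adds 1 bit to every symbol beneath it): 1/20 + 13/140 = 1/7; 9/70 + 1/7 = 19/70; 11/70 + 5/28 = 47/140; 27/140 + 1/5 = 11/28; 19/70 + 47/140 = 17/28; 11/28 + 17/28 = 1. Resulting codeword lengths (in the order the probabilities were given): (4, 3, 2, 3, 2, 4, 3). L_avg = sum(p_i * l_i) = 1/20*4 + 5/28*3 + 27/140*2 + 9/70*3 + 1/5*2 + 13/140*4 + 11/70*3 = 11/4 = 2.75

2.75 bits


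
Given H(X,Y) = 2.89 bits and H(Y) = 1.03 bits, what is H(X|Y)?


H(X|Y) = H(X,Y) - H(Y) = 2.89 - 1.03 = 1.86

1.86 bits


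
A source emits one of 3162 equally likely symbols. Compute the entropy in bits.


H = log2(n) = log2(3162) = 11.6266

11.6266 bits


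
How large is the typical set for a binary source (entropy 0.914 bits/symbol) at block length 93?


log2|A_typical| = nH = 93 * 0.914 = 85.002, so |A_typical| ~ 2^85.002 = 3.874e+25

3.874e+25


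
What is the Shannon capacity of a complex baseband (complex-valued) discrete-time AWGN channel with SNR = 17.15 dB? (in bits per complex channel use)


SNR_linear = 10^(17.15/10) = 51.88; C = log2(1 + SNR_linear) = log2(1 + 51.88) = 5.7247

5.7247 bits/channel use


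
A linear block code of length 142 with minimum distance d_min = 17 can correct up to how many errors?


Correction capability = floor((d-1)/2) = floor((17-1)/2) = 8

8 errors


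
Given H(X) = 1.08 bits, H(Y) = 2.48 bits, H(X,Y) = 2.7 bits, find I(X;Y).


I(X;Y) = H(X) + H(Y) - H(X,Y) = 1.08 + 2.48 - 2.7 = 0.86

0.86 bits


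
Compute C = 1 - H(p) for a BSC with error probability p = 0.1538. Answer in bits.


H(p) = -p*log2(p) - (1-p)*log2(1-p) = -0.1538*log2(0.1538) - 0.8462*log2(0.8462) = 0.415394 + 0.203874 = 0.6193. C = 1 - H(p) = 1 - 0.6193 = 0.3807

0.3807 bits


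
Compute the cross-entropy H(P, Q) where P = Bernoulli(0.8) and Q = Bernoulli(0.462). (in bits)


H(P,Q) = -p*log2(q) - (1-p)*log2(1-q). -0.8*log2(0.462) = 0.891228; -0.2*log2(0.538) = 0.178864. H(P,Q) = 0.891228 + 0.178864 = 1.0701

1.0701 bits


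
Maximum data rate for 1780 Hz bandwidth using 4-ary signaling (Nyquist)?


Rate = 2 * B * log2(M) = 2 * 1780 * 2.0 = 7120.0

7120.0 bps


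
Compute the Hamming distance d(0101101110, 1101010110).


Count differing positions: ^ . . . ^ ^ ^ . . . = 4 differences

4


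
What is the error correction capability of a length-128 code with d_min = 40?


Correction capability = floor((d-1)/2) = floor((40-1)/2) = 19

19 errors


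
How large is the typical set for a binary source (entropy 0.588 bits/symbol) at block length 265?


log2|A_typical| = nH = 265 * 0.588 = 155.82, so |A_typical| ~ 2^155.82 = 8.063e+46

8.063e+46


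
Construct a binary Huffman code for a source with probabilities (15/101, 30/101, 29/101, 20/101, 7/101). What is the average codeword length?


Huffman construction (repeatedly merge the two least-probable nodes; each merge adds 1 bit to every symbol beneath it): 7/101 + 15/101 = 22/101; 20/101 + 22/101 = 42/101; 29/101 + 30/101 = 59/101; 42/101 + 59/101 = 1. Resulting codeword lengths (in the order the probabilities were given): (3, 2, 2, 2, 3). L_avg = sum(p_i * l_i) = 15/101*3 + 30/101*2 + 29/101*2 + 20/101*2 + 7/101*3 = 224/101 = 2.2178

2.2178 bits


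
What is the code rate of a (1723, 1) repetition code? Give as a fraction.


Rate = k/n = 1/1723

1/1723


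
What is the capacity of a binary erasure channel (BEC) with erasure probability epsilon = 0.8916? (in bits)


C = 1 - epsilon = 1 - 0.8916 = 0.1084

0.1084 bits


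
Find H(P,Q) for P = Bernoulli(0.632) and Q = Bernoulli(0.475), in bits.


H(P,Q) = -p*log2(q) - (1-p)*log2(1-q). -0.632*log2(0.475) = 0.678768; -0.368*log2(0.525) = 0.342097. H(P,Q) = 0.678768 + 0.342097 = 1.0209

1.0209 bits


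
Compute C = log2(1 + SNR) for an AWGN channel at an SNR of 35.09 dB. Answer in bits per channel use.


SNR_linear = 10^(35.09/10) = 3228.4941; C = log2(1 + SNR_linear) = log2(1 + 3228.4941) = 11.6571

11.6571 bits/channel use


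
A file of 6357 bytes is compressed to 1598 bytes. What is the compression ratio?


Ratio = original / compressed = 6357 / 1598 = 3.9781

3.9781


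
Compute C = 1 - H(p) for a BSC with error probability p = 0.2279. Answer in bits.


H(p) = -p*log2(p) - (1-p)*log2(1-p) = -0.2279*log2(0.2279) - 0.7721*log2(0.7721) = 0.486231 + 0.288102 = 0.7743. C = 1 - H(p) = 1 - 0.7743 = 0.2257

0.2257 bits


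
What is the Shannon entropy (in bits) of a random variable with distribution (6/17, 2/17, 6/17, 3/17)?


H = -sum(p_i * log2(p_i)). Terms: -(6/17)*log2(6/17) = 0.530294; -(2/17)*log2(2/17) = 0.363231; -(6/17)*log2(6/17) = 0.530294; -(3/17)*log2(3/17) = 0.441618. H = 0.530294 + 0.363231 + 0.530294 + 0.441618 = 1.8654

1.8654 bits


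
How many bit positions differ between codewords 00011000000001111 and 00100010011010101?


Count differing positions: . . ^ ^ ^ . ^ . . ^ ^ . ^ ^ . ^ . = 9 differences

9


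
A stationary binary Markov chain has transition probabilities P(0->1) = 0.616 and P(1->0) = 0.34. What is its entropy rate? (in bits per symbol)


Stationary distribution: pi_0 = p10/(p01+p10) = 0.3556, pi_1 = 0.6444. Entropy rate H' = pi_0*H(p01) + pi_1*H(p10) = 0.3556*0.9608 + 0.6444*0.9248 = 0.9376

0.9376 bits/symbol


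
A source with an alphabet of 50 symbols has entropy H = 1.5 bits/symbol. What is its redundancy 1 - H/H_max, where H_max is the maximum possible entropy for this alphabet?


H_max = log2(K) = log2(50) = 5.6439 bits/symbol. Redundancy = 1 - H/H_max = 1 - 1.5/5.6439 = 1 - 0.2658 = 0.7342

0.7342


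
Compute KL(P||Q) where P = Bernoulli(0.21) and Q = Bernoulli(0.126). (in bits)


KL = p*log2(p/q) + (1-p)*log2((1-p)/(1-q)) = 0.21*log2(0.21/0.126) + 0.79*log2(0.79/0.874) = 0.0396

0.0396 bits


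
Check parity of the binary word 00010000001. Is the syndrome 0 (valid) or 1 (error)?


Syndrome = XOR of all bits = 0 XOR 0 XOR 0 XOR 1 XOR 0 XOR 0 XOR 0 XOR 0 XOR 0 XOR 0 XOR 1 = 0

0


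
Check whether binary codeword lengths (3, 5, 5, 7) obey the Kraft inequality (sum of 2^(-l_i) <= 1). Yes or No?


Kraft sum = sum(2^(-l_i)) = 0.1953, need <= 1. Result: satisfied (a binary prefix-free code with these lengths exists)

Yes


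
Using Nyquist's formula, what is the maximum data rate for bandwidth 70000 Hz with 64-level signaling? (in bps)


Rate = 2 * B * log2(M) = 2 * 70000 * 6.0 = 840000.0

840000.0 bps


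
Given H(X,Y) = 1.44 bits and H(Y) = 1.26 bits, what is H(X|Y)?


H(X|Y) = H(X,Y) - H(Y) = 1.44 - 1.26 = 0.18

0.18 bits


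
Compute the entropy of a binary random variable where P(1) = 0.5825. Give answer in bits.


H = -p*log2(p) - (1-p)*log2(1-p). -0.5825*log2(0.5825) = 0.454158; -0.4175*log2(0.4175) = 0.526113. H = 0.454158 + 0.526113 = 0.9803

0.9803 bits


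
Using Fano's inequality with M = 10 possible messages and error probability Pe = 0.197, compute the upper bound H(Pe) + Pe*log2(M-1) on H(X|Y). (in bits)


H(Pe) = -Pe*log2(Pe) - (1-Pe)*log2(1-Pe) = -0.197*log2(0.197) - 0.803*log2(0.803) = 0.461715 + 0.254172 = 0.7159. Pe*log2(M-1) = 0.197*log2(9) = 0.624475. Bound = H(Pe) + Pe*log2(M-1) = 0.461715 + 0.254172 + 0.624475 = 1.3404

1.3404 bits


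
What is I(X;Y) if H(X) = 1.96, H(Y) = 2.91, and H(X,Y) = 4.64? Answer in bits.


I(X;Y) = H(X) + H(Y) - H(X,Y) = 1.96 + 2.91 - 4.64 = 0.23

0.23 bits


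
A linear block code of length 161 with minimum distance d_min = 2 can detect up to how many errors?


Detection capability = d_min - 1 = 2 - 1 = 1

1 errors


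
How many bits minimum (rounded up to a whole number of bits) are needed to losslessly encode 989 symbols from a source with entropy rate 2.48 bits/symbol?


Minimum bits >= n * H = 989 * 2.48 = 2452.72, rounded up to a whole number of bits = 2453

2453 bits


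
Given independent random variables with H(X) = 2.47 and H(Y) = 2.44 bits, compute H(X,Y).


For independent variables, H(X,Y) = H(X) + H(Y) = 2.47 + 2.44 = 4.91

4.91 bits


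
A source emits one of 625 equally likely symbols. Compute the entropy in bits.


H = log2(n) = log2(625) = 9.2877

9.2877 bits


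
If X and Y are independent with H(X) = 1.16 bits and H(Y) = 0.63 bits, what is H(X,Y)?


For independent variables, H(X,Y) = H(X) + H(Y) = 1.16 + 0.63 = 1.79

1.79 bits


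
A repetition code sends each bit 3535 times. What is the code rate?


Rate = k/n = 1/3535

1/3535


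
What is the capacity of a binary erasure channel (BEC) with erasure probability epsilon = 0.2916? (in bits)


C = 1 - epsilon = 1 - 0.2916 = 0.7084

0.7084 bits


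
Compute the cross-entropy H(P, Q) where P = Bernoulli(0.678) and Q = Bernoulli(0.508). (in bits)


H(P,Q) = -p*log2(q) - (1-p)*log2(1-q). -0.678*log2(0.508) = 0.662474; -0.322*log2(0.492) = 0.329493. H(P,Q) = 0.662474 + 0.329493 = 0.992

0.992 bits


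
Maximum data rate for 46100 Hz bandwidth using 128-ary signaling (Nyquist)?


Rate = 2 * B * log2(M) = 2 * 46100 * 7.0 = 645400.0

645400.0 bps


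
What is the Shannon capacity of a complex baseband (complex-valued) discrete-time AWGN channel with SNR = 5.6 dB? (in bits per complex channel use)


SNR_linear = 10^(5.6/10) = 3.6308; C = log2(1 + SNR_linear) = log2(1 + 3.6308) = 2.2113

2.2113 bits/channel use


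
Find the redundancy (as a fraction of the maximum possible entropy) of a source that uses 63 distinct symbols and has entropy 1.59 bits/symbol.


H_max = log2(K) = log2(63) = 5.9773 bits/symbol. Redundancy = 1 - H/H_max = 1 - 1.59/5.9773 = 1 - 0.266 = 0.734

0.734


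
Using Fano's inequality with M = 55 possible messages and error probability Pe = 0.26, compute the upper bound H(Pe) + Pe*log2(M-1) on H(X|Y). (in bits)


H(Pe) = -Pe*log2(Pe) - (1-Pe)*log2(1-Pe) = -0.26*log2(0.26) - 0.74*log2(0.74) = 0.505288 + 0.321458 = 0.8267. Pe*log2(M-1) = 0.26*log2(54) = 1.496271. Bound = H(Pe) + Pe*log2(M-1) = 0.505288 + 0.321458 + 1.496271 = 2.323

2.323 bits


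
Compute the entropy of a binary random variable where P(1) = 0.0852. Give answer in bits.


H = -p*log2(p) - (1-p)*log2(1-p). -0.0852*log2(0.0852) = 0.302716; -0.9148*log2(0.9148) = 0.117526. H = 0.302716 + 0.117526 = 0.4202

0.4202 bits


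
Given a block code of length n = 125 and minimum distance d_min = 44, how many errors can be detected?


Detection capability = d_min - 1 = 44 - 1 = 43

43 errors


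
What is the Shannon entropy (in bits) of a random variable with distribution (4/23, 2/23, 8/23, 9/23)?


H = -sum(p_i * log2(p_i)). Terms: -(4/23)*log2(4/23) = 0.438880; -(2/23)*log2(2/23) = 0.306397; -(8/23)*log2(8/23) = 0.529935; -(9/23)*log2(9/23) = 0.529684. H = 0.438880 + 0.306397 + 0.529935 + 0.529684 = 1.8049

1.8049 bits


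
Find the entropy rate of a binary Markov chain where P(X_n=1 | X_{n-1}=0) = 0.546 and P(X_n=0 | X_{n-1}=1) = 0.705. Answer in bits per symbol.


Stationary distribution: pi_0 = p10/(p01+p10) = 0.5635, pi_1 = 0.4365. Entropy rate H' = pi_0*H(p01) + pi_1*H(p10) = 0.5635*0.9939 + 0.4365*0.8751 = 0.942

0.942 bits/symbol


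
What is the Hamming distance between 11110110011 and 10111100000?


Count differing positions: . ^ . . ^ . ^ . . ^ ^ = 5 differences

5


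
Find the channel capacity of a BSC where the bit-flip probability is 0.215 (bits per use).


H(p) = -p*log2(p) - (1-p)*log2(1-p) = -0.215*log2(0.215) - 0.785*log2(0.785) = 0.476782 + 0.274150 = 0.7509. C = 1 - H(p) = 1 - 0.7509 = 0.2491

0.2491 bits


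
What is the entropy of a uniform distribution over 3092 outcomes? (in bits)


H = log2(n) = log2(3092) = 11.5943

11.5943 bits


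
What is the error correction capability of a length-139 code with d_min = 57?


Correction capability = floor((d-1)/2) = floor((57-1)/2) = 28

28 errors


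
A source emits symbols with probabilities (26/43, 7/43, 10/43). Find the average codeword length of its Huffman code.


Huffman construction (repeatedly merge the two least-probable nodes; each merge adds 1 bit to every symbol beneath it): 7/43 + 10/43 = 17/43; 17/43 + 26/43 = 1. Resulting codeword lengths (in the order the probabilities were given): (1, 2, 2). L_avg = sum(p_i * l_i) = 26/43*1 + 7/43*2 + 10/43*2 = 60/43 = 1.3953

1.3953 bits


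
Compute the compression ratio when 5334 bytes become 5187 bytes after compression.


Ratio = original / compressed = 5334 / 5187 = 1.0283

1.0283


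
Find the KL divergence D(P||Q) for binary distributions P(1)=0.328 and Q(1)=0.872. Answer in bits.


KL = p*log2(p/q) + (1-p)*log2((1-p)/(1-q)) = 0.328*log2(0.328/0.872) + 0.672*log2(0.672/0.128) = 1.1449

1.1449 bits
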